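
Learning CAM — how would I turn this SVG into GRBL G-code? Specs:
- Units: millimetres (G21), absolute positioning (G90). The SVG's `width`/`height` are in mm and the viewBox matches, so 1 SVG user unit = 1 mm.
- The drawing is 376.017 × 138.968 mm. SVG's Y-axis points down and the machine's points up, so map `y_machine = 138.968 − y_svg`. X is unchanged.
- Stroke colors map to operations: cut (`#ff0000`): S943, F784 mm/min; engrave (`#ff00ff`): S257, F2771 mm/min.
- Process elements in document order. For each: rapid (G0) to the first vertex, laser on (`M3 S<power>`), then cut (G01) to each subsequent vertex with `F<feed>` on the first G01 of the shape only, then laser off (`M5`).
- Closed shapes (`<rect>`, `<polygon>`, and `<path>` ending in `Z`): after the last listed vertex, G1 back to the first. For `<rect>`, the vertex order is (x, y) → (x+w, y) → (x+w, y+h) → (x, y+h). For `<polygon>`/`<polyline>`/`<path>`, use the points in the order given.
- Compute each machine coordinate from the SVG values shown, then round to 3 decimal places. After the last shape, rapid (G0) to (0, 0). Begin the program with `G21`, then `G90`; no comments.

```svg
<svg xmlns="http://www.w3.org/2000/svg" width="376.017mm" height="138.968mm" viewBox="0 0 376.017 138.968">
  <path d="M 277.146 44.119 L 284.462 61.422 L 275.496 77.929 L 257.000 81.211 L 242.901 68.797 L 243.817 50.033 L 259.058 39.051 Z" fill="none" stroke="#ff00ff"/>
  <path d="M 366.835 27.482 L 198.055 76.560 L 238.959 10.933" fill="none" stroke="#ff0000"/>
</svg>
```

Since the viewBox matches the mm dimensions, user units are millimetres directly. The only transform is the Y-flip y_m = 138.968 − y_svg.

Shape 1 is a regular polygon drawn with `<path>`. Its stroke #ff00ff means engrave at S257, F2771. After flipping Y the toolpath is (277.146,94.849) → (284.462,77.546) → (275.496,61.039) → (257.000,57.757) → (242.901,70.171) → (243.817,88.935) → (259.058,99.917) → (277.146,94.849), returning to the start.

Shape 2 is a open polyline drawn with `<path>`. Its stroke #ff0000 means cut at S943, F784. After flipping Y the toolpath is (366.835,111.486) → (198.055,62.408) → (238.959,128.035).

G21
G90
G0 X277.146 Y94.849
M3 S257
G01 X284.462 Y77.546 F2771
G01 X275.496 Y61.039
G01 X257.000 Y57.757
G01 X242.901 Y70.171
G01 X243.817 Y88.935
G01 X259.058 Y99.917
G01 X277.146 Y94.849
M5
G0 X366.835 Y111.486
M3 S943
G01 X198.055 Y62.408 F784
G01 X238.959 Y128.035
M5
G0 X0.000 Y0.000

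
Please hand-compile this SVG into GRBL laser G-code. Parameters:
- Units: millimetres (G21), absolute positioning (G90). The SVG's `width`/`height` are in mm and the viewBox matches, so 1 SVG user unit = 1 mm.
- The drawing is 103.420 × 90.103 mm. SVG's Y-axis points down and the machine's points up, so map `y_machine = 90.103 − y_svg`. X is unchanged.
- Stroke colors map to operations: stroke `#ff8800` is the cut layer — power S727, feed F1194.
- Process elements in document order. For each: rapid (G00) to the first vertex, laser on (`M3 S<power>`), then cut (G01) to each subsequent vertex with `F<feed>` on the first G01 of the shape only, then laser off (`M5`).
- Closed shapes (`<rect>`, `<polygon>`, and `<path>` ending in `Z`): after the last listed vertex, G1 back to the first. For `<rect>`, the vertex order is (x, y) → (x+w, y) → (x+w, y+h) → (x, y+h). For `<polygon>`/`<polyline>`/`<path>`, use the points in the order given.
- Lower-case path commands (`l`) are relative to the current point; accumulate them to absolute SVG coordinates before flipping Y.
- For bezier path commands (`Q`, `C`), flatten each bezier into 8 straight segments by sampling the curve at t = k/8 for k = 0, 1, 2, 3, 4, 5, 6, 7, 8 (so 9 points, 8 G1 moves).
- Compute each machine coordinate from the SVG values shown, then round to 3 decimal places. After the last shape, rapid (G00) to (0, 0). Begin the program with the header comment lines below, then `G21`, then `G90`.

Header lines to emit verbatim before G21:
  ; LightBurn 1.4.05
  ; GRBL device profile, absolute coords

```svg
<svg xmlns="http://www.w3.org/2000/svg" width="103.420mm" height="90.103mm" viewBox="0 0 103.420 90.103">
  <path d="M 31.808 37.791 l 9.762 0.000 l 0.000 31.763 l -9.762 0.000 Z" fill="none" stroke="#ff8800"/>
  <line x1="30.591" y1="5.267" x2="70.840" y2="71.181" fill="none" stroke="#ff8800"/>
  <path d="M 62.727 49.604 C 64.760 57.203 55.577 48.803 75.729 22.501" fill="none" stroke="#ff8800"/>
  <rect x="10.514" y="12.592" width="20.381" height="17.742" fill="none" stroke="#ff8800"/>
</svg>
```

Since the viewBox matches the mm dimensions, user units are millimetres directly. The only transform is the Y-flip y_m = 90.103 − y_svg.

Shape 1 is a rectangle drawn with `<path>`. Its stroke #ff8800 means cut at S727, F1194. After flipping Y the toolpath is (31.808,52.312) → (41.570,52.312) → (41.570,20.549) → (31.808,20.549) → (31.808,52.312), returning to the start.

Shape 2 is a line segment drawn with `<line>`. Its stroke #ff8800 means cut at S727, F1194. After flipping Y the toolpath is (30.591,84.836) → (70.840,18.922).

Shape 3 is a cubic bezier drawn with `<path>`. Its stroke #ff8800 means cut at S727, F1194. After flipping Y the toolpath is (62.727,40.499) → (63.043,38.403) → (62.782,37.829) → (62.421,38.800) → (62.433,41.338) → (63.295,45.464) → (65.482,51.202) → (69.468,58.574) → (75.729,67.602).

Shape 4 is a rectangle drawn with `<rect>`. Its stroke #ff8800 means cut at S727, F1194. After flipping Y the toolpath is (10.514,77.511) → (30.895,77.511) → (30.895,59.769) → (10.514,59.769) → (10.514,77.511), returning to the start.

; LightBurn 1.4.05
; GRBL device profile, absolute coords
G21
G90
G00 X31.808 Y52.312
M3 S727
G01 X41.570 Y52.312 F1194
G01 X41.570 Y20.549
G01 X31.808 Y20.549
G01 X31.808 Y52.312
M5
G00 X30.591 Y84.836
M3 S727
G01 X70.840 Y18.922 F1194
M5
G00 X62.727 Y40.499
M3 S727
G01 X63.043 Y38.403 F1194
G01 X62.782 Y37.829
G01 X62.421 Y38.800
G01 X62.433 Y41.338
G01 X63.295 Y45.464
G01 X65.482 Y51.202
G01 X69.468 Y58.574
G01 X75.729 Y67.602
M5
G00 X10.514 Y77.511
M3 S727
G01 X30.895 Y77.511 F1194
G01 X30.895 Y59.769
G01 X10.514 Y59.769
G01 X10.514 Y77.511
M5
G00 X0.000 Y0.000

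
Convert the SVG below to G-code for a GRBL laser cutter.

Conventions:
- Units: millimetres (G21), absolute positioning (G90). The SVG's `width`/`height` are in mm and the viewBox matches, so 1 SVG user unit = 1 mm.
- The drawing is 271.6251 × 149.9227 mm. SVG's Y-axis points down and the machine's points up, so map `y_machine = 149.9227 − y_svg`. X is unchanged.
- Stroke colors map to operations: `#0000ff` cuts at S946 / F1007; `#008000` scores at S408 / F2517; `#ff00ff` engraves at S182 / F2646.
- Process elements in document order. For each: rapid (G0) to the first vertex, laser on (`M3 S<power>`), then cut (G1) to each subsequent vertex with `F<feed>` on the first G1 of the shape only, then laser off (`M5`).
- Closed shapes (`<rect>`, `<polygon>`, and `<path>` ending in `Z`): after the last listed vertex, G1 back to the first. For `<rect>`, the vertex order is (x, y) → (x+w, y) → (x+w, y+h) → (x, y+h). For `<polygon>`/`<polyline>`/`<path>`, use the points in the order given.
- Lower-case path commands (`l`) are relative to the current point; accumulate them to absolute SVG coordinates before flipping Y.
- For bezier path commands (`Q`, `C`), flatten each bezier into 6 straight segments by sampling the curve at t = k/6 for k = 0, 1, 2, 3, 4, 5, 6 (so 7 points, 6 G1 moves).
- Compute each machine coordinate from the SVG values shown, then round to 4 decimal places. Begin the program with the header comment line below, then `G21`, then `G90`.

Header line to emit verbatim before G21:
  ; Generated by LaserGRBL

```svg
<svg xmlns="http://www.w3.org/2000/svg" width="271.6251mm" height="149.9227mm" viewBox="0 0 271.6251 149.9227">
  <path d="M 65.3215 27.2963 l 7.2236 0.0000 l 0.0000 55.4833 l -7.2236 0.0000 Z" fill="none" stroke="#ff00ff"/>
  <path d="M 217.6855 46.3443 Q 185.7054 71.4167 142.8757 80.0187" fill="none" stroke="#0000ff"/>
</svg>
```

viewBox `0 0 271.6251 149.9227` with mm width/height → 1 unit = 1 mm. Flip: y_m = 149.9227 − y_svg.

**Shape 1** — `<path>` rectangle, stroke `#ff00ff` → engrave (S182, F2646). Machine vertices: (65.3215,122.6264) → (72.5451,122.6264) → (72.5451,67.1431) → (65.3215,67.1431) → (65.3215,122.6264). Closed: final G1 returns to the first vertex.

**Shape 2** — `<path>` quadratic bezier, stroke `#0000ff` → cut (S946, F1007). Control points (SVG): P0=(217.6855,46.3443), P1=(185.7054,71.4167), P2=(142.8757,80.0187); sampled at t=k/6. Machine vertices: (217.6855,103.5784) → (206.7241,95.6784) → (195.1599,88.6935) → (182.9930,82.6236) → (170.2233,77.4687) → (156.8509,73.2288) → (142.8757,69.9040). Open path.

; Generated by LaserGRBL
G21
G90
G0 X65.3215 Y122.6264
M3 S182
G1 X72.5451 Y122.6264 F2646
G1 X72.5451 Y67.1431
G1 X65.3215 Y67.1431
G1 X65.3215 Y122.6264
M5
G0 X217.6855 Y103.5784
M3 S946
G1 X206.7241 Y95.6784 F1007
G1 X195.1599 Y88.6935
G1 X182.9930 Y82.6236
G1 X170.2233 Y77.4687
G1 X156.8509 Y73.2288
G1 X142.8757 Y69.9040
M5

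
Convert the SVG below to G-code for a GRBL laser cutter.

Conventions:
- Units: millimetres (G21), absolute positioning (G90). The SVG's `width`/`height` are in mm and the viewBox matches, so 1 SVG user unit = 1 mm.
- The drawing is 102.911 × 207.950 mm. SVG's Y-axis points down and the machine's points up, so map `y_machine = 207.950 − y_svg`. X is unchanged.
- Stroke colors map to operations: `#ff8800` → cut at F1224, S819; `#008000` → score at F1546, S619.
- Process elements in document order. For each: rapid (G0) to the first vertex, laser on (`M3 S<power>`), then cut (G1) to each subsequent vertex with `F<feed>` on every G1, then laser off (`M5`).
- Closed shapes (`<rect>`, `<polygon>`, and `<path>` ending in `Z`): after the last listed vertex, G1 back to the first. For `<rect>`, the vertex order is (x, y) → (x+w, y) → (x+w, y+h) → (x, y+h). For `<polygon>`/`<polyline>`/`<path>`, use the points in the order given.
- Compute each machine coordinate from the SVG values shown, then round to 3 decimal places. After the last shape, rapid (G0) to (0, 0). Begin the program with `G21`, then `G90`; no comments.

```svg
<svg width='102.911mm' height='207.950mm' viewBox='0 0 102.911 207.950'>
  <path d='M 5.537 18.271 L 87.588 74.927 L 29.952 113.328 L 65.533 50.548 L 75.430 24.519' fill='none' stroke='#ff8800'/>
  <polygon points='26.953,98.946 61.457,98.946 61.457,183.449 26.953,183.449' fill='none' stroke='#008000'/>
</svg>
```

viewBox `0 0 102.911 207.950` with mm width/height → 1 unit = 1 mm. Flip: y_m = 207.950 − y_svg.

**Shape 1** — `<path>` open polyline, stroke `#ff8800` → cut (S819, F1224). Machine vertices: (5.537,189.679) → (87.588,133.023) → (29.952,94.622) → (65.533,157.402) → (75.430,183.431). Open path.

**Shape 2** — `<polygon>` rectangle, stroke `#008000` → score (S619, F1546). Machine vertices: (26.953,109.004) → (61.457,109.004) → (61.457,24.501) → (26.953,24.501) → (26.953,109.004). Closed: final G1 returns to the first vertex.

G21
G90
G0 X5.537 Y189.679
M3 S819
G1 X87.588 Y133.023 F1224
G1 X29.952 Y94.622 F1224
G1 X65.533 Y157.402 F1224
G1 X75.430 Y183.431 F1224
M5
G0 X26.953 Y109.004
M3 S619
G1 X61.457 Y109.004 F1546
G1 X61.457 Y24.501 F1546
G1 X26.953 Y24.501 F1546
G1 X26.953 Y109.004 F1546
M5
G0 X0.000 Y0.000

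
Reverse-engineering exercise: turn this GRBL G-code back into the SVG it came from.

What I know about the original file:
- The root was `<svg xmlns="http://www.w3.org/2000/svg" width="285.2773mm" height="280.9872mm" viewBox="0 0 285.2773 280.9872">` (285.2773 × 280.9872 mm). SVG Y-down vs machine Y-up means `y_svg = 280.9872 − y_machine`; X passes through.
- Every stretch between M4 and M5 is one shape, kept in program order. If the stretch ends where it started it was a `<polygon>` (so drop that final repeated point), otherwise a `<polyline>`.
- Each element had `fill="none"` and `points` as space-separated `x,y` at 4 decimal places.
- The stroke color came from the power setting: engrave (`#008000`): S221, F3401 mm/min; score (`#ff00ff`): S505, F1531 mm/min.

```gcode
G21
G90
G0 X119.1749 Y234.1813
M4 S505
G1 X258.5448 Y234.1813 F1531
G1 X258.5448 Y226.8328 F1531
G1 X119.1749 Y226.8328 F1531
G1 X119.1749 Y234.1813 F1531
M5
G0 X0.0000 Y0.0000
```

<svg xmlns="http://www.w3.org/2000/svg" width="285.2773mm" height="280.9872mm" viewBox="0 0 285.2773 280.9872">
  <polygon points="119.1749,46.8059 258.5448,46.8059 258.5448,54.1544 119.1749,54.1544" fill="none" stroke="#ff00ff"/>
</svg>

y_svg = 280.9872 − y_m. Every run uses S505, so all elements get stroke `#ff00ff` (score).

[1] closed run; points: 119.1749,46.8059 258.5448,46.8059 258.5448,54.1544 119.1749,54.1544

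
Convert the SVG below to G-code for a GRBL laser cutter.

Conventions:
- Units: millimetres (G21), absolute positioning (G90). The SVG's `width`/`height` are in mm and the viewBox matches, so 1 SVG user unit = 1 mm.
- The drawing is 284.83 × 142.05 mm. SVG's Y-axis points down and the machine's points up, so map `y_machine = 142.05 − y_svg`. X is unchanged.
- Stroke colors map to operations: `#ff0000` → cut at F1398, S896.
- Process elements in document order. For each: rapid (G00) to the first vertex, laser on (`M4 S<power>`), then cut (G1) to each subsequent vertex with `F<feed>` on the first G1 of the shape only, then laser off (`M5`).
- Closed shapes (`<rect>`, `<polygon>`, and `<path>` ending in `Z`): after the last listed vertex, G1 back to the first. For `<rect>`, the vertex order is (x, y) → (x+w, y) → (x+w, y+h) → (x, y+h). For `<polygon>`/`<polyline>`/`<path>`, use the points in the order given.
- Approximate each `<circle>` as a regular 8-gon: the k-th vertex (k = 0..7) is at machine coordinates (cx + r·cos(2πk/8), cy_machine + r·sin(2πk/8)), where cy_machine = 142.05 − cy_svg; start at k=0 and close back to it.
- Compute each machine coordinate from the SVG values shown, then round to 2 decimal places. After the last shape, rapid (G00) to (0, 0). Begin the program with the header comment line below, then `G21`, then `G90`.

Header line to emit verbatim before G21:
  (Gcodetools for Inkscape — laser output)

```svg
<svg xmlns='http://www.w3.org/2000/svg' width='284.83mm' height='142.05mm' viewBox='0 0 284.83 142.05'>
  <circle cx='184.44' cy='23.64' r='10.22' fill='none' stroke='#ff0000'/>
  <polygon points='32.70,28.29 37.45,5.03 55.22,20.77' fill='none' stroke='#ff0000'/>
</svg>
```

viewBox `0 0 284.83 142.05` with mm width/height → 1 unit = 1 mm. Flip: y_m = 142.05 − y_svg.

**Shape 1** — `<circle>` circle, stroke `#ff0000` → cut (S896, F1398). Machine vertices: (194.66,118.41) → (191.67,125.64) → (184.44,128.63) → (177.21,125.64) → (174.22,118.41) → (177.21,111.18) → (184.44,108.19) → (191.67,111.18) → (194.66,118.41). Closed: final G1 returns to the first vertex.

**Shape 2** — `<polygon>` regular polygon, stroke `#ff0000` → cut (S896, F1398). Machine vertices: (32.70,113.76) → (37.45,137.02) → (55.22,121.28) → (32.70,113.76). Closed: final G1 returns to the first vertex.

(Gcodetools for Inkscape — laser output)
G21
G90
G00 X194.66 Y118.41
M4 S896
G1 X191.67 Y125.64 F1398
G1 X184.44 Y128.63
G1 X177.21 Y125.64
G1 X174.22 Y118.41
G1 X177.21 Y111.18
G1 X184.44 Y108.19
G1 X191.67 Y111.18
G1 X194.66 Y118.41
M5
G00 X32.70 Y113.76
M4 S896
G1 X37.45 Y137.02 F1398
G1 X55.22 Y121.28
G1 X32.70 Y113.76
M5
G00 X0.00 Y0.00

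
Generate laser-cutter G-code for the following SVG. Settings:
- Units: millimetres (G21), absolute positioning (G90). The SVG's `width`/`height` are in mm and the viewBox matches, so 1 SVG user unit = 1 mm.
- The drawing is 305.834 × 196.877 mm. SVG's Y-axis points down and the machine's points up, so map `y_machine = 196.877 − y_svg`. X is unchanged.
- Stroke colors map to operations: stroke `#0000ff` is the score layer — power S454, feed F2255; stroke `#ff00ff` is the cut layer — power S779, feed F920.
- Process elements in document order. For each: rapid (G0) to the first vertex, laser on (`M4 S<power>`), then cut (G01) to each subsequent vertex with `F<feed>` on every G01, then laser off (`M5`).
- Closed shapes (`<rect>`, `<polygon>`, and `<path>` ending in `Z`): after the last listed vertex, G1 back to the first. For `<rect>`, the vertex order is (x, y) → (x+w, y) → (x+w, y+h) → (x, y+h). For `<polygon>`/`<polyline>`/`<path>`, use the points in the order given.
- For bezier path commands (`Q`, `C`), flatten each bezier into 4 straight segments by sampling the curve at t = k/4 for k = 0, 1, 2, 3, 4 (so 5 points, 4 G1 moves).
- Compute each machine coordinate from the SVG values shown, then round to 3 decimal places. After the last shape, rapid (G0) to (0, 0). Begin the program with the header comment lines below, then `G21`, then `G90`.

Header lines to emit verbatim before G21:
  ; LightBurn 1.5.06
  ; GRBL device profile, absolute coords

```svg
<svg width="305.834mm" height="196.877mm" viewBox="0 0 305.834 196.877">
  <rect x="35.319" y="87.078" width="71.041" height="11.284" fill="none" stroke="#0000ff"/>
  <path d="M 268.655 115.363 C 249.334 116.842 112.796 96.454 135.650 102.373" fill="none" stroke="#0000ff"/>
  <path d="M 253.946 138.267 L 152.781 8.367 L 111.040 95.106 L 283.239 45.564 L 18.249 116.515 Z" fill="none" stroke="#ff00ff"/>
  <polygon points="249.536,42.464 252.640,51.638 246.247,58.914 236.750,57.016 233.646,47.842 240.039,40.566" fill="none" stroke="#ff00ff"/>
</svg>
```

Since the viewBox matches the mm dimensions, user units are millimetres directly. The only transform is the Y-flip y_m = 196.877 − y_svg.

Shape 1 is a rectangle drawn with `<rect>`. Its stroke #0000ff means score at S454, F2255. After flipping Y the toolpath is (35.319,109.799) → (106.360,109.799) → (106.360,98.515) → (35.319,98.515) → (35.319,109.799), returning to the start.

Shape 2 is a cubic bezier drawn with `<path>`. Its stroke #0000ff means score at S454, F2255. After flipping Y the toolpath is (268.655,81.514) → (236.508,83.752) → (186.337,89.674) → (144.073,94.763) → (135.650,94.504).

Shape 3 is a closed polygon drawn with `<path>`. Its stroke #ff00ff means cut at S779, F920. After flipping Y the toolpath is (253.946,58.610) → (152.781,188.510) → (111.040,101.771) → (283.239,151.313) → (18.249,80.362) → (253.946,58.610), returning to the start.

Shape 4 is a regular polygon drawn with `<polygon>`. Its stroke #ff00ff means cut at S779, F920. After flipping Y the toolpath is (249.536,154.413) → (252.640,145.239) → (246.247,137.963) → (236.750,139.861) → (233.646,149.035) → (240.039,156.311) → (249.536,154.413), returning to the start.

; LightBurn 1.5.06
; GRBL device profile, absolute coords
G21
G90
G0 X35.319 Y109.799
M4 S454
G01 X106.360 Y109.799 F2255
G01 X106.360 Y98.515 F2255
G01 X35.319 Y98.515 F2255
G01 X35.319 Y109.799 F2255
M5
G0 X268.655 Y81.514
M4 S454
G01 X236.508 Y83.752 F2255
G01 X186.337 Y89.674 F2255
G01 X144.073 Y94.763 F2255
G01 X135.650 Y94.504 F2255
M5
G0 X253.946 Y58.610
M4 S779
G01 X152.781 Y188.510 F920
G01 X111.040 Y101.771 F920
G01 X283.239 Y151.313 F920
G01 X18.249 Y80.362 F920
G01 X253.946 Y58.610 F920
M5
G0 X249.536 Y154.413
M4 S779
G01 X252.640 Y145.239 F920
G01 X246.247 Y137.963 F920
G01 X236.750 Y139.861 F920
G01 X233.646 Y149.035 F920
G01 X240.039 Y156.311 F920
G01 X249.536 Y154.413 F920
M5
G0 X0.000 Y0.000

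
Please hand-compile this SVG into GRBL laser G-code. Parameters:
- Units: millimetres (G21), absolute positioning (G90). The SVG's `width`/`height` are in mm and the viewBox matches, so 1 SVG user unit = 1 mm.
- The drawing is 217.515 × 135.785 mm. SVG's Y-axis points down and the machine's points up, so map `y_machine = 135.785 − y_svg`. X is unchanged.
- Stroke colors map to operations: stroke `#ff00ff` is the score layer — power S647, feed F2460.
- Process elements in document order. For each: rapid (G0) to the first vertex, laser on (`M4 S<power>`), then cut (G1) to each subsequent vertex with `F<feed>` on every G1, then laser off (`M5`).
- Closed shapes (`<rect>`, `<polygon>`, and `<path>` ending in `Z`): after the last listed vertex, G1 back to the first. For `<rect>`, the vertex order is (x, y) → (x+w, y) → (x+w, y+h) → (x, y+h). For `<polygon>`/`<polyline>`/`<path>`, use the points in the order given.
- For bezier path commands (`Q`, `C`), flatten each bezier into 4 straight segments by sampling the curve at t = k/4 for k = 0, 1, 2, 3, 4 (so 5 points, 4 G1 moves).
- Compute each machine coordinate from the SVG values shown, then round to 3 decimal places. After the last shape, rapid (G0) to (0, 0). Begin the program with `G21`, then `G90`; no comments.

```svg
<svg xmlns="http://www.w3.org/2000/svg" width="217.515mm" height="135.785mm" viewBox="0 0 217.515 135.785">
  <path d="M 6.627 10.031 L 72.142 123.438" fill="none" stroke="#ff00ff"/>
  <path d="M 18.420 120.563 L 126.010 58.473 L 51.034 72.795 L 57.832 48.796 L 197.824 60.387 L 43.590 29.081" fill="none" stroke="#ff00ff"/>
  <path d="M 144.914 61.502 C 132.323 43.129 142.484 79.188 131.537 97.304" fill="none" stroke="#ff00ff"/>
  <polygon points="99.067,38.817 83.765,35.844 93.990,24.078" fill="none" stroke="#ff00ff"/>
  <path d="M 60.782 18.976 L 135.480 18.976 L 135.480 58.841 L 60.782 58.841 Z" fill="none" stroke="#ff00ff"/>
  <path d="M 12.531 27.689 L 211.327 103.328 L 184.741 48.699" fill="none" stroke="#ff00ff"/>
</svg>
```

G21
G90
G0 X6.627 Y125.754
M4 S647
G1 X72.142 Y12.347 F2460
M5
G0 X18.420 Y15.222
M4 S647
G1 X126.010 Y77.312 F2460
G1 X51.034 Y62.990 F2460
G1 X57.832 Y86.989 F2460
G1 X197.824 Y75.398 F2460
G1 X43.590 Y106.704 F2460
M5
G0 X144.914 Y74.283
M4 S647
G1 X139.051 Y78.988 F2460
G1 X137.609 Y70.065 F2460
G1 X136.475 Y54.301 F2460
G1 X131.537 Y38.481 F2460
M5
G0 X99.067 Y96.968
M4 S647
G1 X83.765 Y99.941 F2460
G1 X93.990 Y111.707 F2460
G1 X99.067 Y96.968 F2460
M5
G0 X60.782 Y116.809
M4 S647
G1 X135.480 Y116.809 F2460
G1 X135.480 Y76.944 F2460
G1 X60.782 Y76.944 F2460
G1 X60.782 Y116.809 F2460
M5
G0 X12.531 Y108.096
M4 S647
G1 X211.327 Y32.457 F2460
G1 X184.741 Y87.086 F2460
M5
G0 X0.000 Y0.000

Since the viewBox matches the mm dimensions, user units are millimetres directly. The only transform is the Y-flip y_m = 135.785 − y_svg.

Shape 1 is a line segment drawn with `<path>`. Its stroke #ff00ff means score at S647, F2460. After flipping Y the toolpath is (6.627,125.754) → (72.142,12.347).

Shape 2 is a open polyline drawn with `<path>`. Its stroke #ff00ff means score at S647, F2460. After flipping Y the toolpath is (18.420,15.222) → (126.010,77.312) → (51.034,62.990) → (57.832,86.989) → (197.824,75.398) → (43.590,106.704).

Shape 3 is a cubic bezier drawn with `<path>`. Its stroke #ff00ff means score at S647, F2460. After flipping Y the toolpath is (144.914,74.283) → (139.051,78.988) → (137.609,70.065) → (136.475,54.301) → (131.537,38.481).

Shape 4 is a regular polygon drawn with `<polygon>`. Its stroke #ff00ff means score at S647, F2460. After flipping Y the toolpath is (99.067,96.968) → (83.765,99.941) → (93.990,111.707) → (99.067,96.968), returning to the start.

Shape 5 is a rectangle drawn with `<path>`. Its stroke #ff00ff means score at S647, F2460. After flipping Y the toolpath is (60.782,116.809) → (135.480,116.809) → (135.480,76.944) → (60.782,76.944) → (60.782,116.809), returning to the start.

Shape 6 is a open polyline drawn with `<path>`. Its stroke #ff00ff means score at S647, F2460. After flipping Y the toolpath is (12.531,108.096) → (211.327,32.457) → (184.741,87.086).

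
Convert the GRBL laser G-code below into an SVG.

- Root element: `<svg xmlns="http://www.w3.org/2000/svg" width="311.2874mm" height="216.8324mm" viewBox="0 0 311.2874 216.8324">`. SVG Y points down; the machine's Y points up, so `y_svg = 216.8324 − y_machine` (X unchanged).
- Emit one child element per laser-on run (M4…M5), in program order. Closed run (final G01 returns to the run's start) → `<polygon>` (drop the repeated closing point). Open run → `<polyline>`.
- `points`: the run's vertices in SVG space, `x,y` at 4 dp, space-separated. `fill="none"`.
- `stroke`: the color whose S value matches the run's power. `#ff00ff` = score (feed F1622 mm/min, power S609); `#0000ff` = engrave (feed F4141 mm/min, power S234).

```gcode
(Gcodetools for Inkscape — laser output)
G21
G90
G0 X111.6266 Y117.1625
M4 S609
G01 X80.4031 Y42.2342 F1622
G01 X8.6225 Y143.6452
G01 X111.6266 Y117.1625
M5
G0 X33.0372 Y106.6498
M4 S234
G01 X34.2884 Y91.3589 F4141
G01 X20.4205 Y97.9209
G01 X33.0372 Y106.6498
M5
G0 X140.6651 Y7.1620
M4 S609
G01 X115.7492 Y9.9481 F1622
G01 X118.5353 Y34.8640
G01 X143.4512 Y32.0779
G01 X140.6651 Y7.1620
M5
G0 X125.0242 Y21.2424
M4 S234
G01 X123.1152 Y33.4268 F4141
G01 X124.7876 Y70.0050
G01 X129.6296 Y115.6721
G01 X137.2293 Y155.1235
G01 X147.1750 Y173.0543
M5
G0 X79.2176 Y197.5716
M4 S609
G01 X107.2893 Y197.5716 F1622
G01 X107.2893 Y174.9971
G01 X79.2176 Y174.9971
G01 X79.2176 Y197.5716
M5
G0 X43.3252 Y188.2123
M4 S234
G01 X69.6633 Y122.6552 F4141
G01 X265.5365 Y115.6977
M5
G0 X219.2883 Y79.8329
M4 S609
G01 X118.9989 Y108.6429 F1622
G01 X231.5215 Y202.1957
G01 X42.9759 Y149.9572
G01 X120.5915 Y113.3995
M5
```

<svg xmlns="http://www.w3.org/2000/svg" width="311.2874mm" height="216.8324mm" viewBox="0 0 311.2874 216.8324">
  <polygon points="111.6266,99.6699 80.4031,174.5982 8.6225,73.1872" fill="none" stroke="#ff00ff"/>
  <polygon points="33.0372,110.1826 34.2884,125.4735 20.4205,118.9115" fill="none" stroke="#0000ff"/>
  <polygon points="140.6651,209.6704 115.7492,206.8843 118.5353,181.9684 143.4512,184.7545" fill="none" stroke="#ff00ff"/>
  <polyline points="125.0242,195.5900 123.1152,183.4056 124.7876,146.8274 129.6296,101.1603 137.2293,61.7089 147.1750,43.7781" fill="none" stroke="#0000ff"/>
  <polygon points="79.2176,19.2608 107.2893,19.2608 107.2893,41.8353 79.2176,41.8353" fill="none" stroke="#ff00ff"/>
  <polyline points="43.3252,28.6201 69.6633,94.1772 265.5365,101.1347" fill="none" stroke="#0000ff"/>
  <polyline points="219.2883,136.9995 118.9989,108.1895 231.5215,14.6367 42.9759,66.8752 120.5915,103.4329" fill="none" stroke="#ff00ff"/>
</svg>

Machine Y-up, SVG Y-down with viewBox height 216.8324, so y_svg = 216.8324 − y_machine; X carries over.

Run 1: S609 ⇒ score layer `#ff00ff`. The run returns to its start, so emit a `<polygon>` with points (Y-flipped): 111.6266,99.6699 80.4031,174.5982 8.6225,73.1872.

Run 2: the run's S234 means `#0000ff` (engrave). The run returns to its start, so emit a `<polygon>` with points (Y-flipped): 33.0372,110.1826 34.2884,125.4735 20.4205,118.9115.

Run 3: S609 ⇒ score layer `#ff00ff`. The run returns to its start, so emit a `<polygon>` with points (Y-flipped): 140.6651,209.6704 115.7492,206.8843 118.5353,181.9684 143.4512,184.7545.

Run 4: power S234 maps to stroke `#0000ff` (engrave). The run is open, so emit a `<polyline>` with points (Y-flipped): 125.0242,195.5900 123.1152,183.4056 124.7876,146.8274 129.6296,101.1603 137.2293,61.7089 147.1750,43.7781.

Run 5: the run's S609 means `#ff00ff` (score). The run returns to its start, so emit a `<polygon>` with points (Y-flipped): 79.2176,19.2608 107.2893,19.2608 107.2893,41.8353 79.2176,41.8353.

Run 6: power S234 maps to stroke `#0000ff` (engrave). The run is open, so emit a `<polyline>` with points (Y-flipped): 43.3252,28.6201 69.6633,94.1772 265.5365,101.1347.

Run 7: S609 ⇒ score layer `#ff00ff`. The run is open, so emit a `<polyline>` with points (Y-flipped): 219.2883,136.9995 118.9989,108.1895 231.5215,14.6367 42.9759,66.8752 120.5915,103.4329.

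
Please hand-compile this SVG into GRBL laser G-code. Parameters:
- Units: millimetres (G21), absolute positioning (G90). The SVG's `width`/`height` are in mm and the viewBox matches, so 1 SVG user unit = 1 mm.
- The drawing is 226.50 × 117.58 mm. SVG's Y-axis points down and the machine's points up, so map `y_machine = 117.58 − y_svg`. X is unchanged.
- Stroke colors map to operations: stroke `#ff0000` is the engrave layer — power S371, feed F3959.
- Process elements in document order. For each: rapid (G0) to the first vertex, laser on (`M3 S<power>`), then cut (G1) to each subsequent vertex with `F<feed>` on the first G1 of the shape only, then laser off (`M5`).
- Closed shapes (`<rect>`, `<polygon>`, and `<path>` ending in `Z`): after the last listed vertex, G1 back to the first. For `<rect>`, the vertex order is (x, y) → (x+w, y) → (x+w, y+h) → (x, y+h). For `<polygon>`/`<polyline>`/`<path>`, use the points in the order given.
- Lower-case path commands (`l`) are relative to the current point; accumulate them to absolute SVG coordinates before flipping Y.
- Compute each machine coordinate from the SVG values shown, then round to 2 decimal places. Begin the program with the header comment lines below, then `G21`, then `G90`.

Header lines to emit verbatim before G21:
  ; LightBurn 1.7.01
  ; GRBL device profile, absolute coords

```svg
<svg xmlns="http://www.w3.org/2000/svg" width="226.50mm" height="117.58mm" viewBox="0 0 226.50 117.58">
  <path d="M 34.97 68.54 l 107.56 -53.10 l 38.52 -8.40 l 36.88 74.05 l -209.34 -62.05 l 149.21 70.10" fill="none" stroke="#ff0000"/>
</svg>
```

viewBox `0 0 226.50 117.58` with mm width/height → 1 unit = 1 mm. Flip: y_m = 117.58 − y_svg.

**Shape 1** — `<path>` open polyline, stroke `#ff0000` → engrave (S371, F3959). Machine vertices: (34.97,49.04) → (142.53,102.14) → (181.05,110.54) → (217.93,36.49) → (8.59,98.54) → (157.80,28.44). Open path.

; LightBurn 1.7.01
; GRBL device profile, absolute coords
G21
G90
G0 X34.97 Y49.04
M3 S371
G1 X142.53 Y102.14 F3959
G1 X181.05 Y110.54
G1 X217.93 Y36.49
G1 X8.59 Y98.54
G1 X157.80 Y28.44
M5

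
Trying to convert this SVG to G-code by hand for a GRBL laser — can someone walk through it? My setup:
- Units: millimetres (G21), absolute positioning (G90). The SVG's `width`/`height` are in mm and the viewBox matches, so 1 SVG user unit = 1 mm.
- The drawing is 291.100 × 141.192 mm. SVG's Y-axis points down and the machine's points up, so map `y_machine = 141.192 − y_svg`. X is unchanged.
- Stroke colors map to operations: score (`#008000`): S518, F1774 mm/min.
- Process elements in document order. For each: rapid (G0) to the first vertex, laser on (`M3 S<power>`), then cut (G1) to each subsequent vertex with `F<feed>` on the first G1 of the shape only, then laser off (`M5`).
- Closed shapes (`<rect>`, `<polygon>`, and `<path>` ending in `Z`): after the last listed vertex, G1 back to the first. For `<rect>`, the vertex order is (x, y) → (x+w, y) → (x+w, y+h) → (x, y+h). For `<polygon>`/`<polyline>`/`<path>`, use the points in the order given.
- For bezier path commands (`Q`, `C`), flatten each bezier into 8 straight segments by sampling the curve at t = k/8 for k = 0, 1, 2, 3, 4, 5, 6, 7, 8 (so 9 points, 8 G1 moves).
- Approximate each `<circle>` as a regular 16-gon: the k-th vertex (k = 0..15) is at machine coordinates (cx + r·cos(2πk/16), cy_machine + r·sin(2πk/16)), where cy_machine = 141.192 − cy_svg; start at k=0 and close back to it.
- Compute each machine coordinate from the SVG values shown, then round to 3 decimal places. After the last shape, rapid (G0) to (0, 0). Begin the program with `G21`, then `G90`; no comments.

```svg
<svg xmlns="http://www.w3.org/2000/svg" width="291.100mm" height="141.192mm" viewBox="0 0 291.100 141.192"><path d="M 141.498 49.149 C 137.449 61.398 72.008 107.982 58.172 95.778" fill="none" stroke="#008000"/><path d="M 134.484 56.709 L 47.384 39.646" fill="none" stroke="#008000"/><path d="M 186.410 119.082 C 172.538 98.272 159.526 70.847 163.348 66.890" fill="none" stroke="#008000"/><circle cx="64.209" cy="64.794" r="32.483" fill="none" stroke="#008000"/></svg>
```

G21
G90
G0 X141.498 Y92.043
M3 S518
G1 X137.323 Y86.022 F1774
G1 X128.716 Y77.873
G1 X117.002 Y68.689
G1 X103.505 Y59.559
G1 X89.550 Y51.575
G1 X76.459 Y45.829
G1 X65.559 Y43.411
G1 X58.172 Y45.414
M5
G0 X134.484 Y84.483
M3 S518
G1 X47.384 Y101.546 F1774
M5
G0 X186.410 Y22.110
M3 S518
G1 X181.280 Y30.165 F1774
G1 X176.417 Y38.488
G1 X172.009 Y46.726
G1 X168.244 Y54.526
G1 X165.308 Y61.536
G1 X163.388 Y67.404
G1 X162.673 Y71.777
G1 X163.348 Y74.302
M5
G0 X96.692 Y76.398
M3 S518
G1 X94.219 Y88.829 F1774
G1 X87.178 Y99.367
G1 X76.640 Y106.408
G1 X64.209 Y108.881
G1 X51.778 Y106.408
G1 X41.240 Y99.367
G1 X34.199 Y88.829
G1 X31.726 Y76.398
G1 X34.199 Y63.967
G1 X41.240 Y53.429
G1 X51.778 Y46.388
G1 X64.209 Y43.915
G1 X76.640 Y46.388
G1 X87.178 Y53.429
G1 X94.219 Y63.967
G1 X96.692 Y76.398
M5
G0 X0.000 Y0.000

1 u = 1 mm; y_m = 141.192 − y.

[1] `<path>` cubic bezier, #008000→score S518 F1774: (141.498,92.043) → (137.323,86.022) → (128.716,77.873) → (117.002,68.689) → (103.505,59.559) → (89.550,51.575) → (76.459,45.829) → (65.559,43.411) → (58.172,45.414)

[2] `<path>` line segment, #008000→score S518 F1774: (134.484,84.483) → (47.384,101.546)

[3] `<path>` cubic bezier, #008000→score S518 F1774: (186.410,22.110) → (181.280,30.165) → (176.417,38.488) → (172.009,46.726) → (168.244,54.526) → (165.308,61.536) → (163.388,67.404) → (162.673,71.777) → (163.348,74.302)

[4] `<circle>` circle, #008000→score S518 F1774: (96.692,76.398) → (94.219,88.829) → (87.178,99.367) → (76.640,106.408) → (64.209,108.881) → (51.778,106.408) → (41.240,99.367) → (34.199,88.829) → (31.726,76.398) → (34.199,63.967) → (41.240,53.429) → (51.778,46.388) → (64.209,43.915) → (76.640,46.388) → (87.178,53.429) → (94.219,63.967) → (96.692,76.398) (closed)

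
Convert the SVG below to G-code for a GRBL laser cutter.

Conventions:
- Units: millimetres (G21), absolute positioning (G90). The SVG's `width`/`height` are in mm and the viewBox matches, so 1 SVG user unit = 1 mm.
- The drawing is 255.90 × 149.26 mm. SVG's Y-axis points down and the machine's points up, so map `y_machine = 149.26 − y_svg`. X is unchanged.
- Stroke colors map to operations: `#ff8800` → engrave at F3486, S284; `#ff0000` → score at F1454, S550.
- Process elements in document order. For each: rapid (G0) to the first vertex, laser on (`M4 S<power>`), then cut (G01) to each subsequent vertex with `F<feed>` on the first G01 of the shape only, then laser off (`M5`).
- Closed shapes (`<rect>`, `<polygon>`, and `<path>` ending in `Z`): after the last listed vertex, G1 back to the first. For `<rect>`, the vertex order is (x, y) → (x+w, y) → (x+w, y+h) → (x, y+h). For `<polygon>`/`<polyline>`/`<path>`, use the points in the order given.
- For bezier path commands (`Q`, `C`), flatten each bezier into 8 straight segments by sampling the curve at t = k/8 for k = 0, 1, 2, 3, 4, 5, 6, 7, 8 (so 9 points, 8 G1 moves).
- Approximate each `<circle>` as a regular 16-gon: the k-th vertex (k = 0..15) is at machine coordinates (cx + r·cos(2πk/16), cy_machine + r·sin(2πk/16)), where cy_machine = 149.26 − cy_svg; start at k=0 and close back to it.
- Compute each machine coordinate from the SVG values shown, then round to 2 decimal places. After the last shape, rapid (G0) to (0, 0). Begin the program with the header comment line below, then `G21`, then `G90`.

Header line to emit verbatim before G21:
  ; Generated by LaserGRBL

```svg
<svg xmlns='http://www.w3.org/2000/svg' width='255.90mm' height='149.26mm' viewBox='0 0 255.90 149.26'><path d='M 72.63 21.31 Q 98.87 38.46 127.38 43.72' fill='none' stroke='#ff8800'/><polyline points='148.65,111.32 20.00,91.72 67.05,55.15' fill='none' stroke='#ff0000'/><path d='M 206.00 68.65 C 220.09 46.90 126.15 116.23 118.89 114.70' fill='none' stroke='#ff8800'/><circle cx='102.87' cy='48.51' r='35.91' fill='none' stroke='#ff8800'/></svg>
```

; Generated by LaserGRBL
G21
G90
G0 X72.63 Y127.95
M4 S284
G01 X79.23 Y123.85 F3486
G01 X85.89 Y120.12
G01 X92.63 Y116.76
G01 X99.44 Y113.77
G01 X106.32 Y111.16
G01 X113.27 Y108.91
G01 X120.29 Y107.04
G01 X127.38 Y105.54
M5
G0 X148.65 Y37.94
M4 S550
G01 X20.00 Y57.54 F1454
G01 X67.05 Y94.11
M5
G0 X206.00 Y80.61
M4 S284
G01 X206.60 Y84.81 F3486
G01 X199.35 Y82.38
G01 X186.54 Y75.19
G01 X170.45 Y65.17
G01 X153.36 Y54.19
G01 X137.55 Y44.17
G01 X125.30 Y36.99
G01 X118.89 Y34.56
M5
G0 X138.78 Y100.75
M4 S284
G01 X136.05 Y114.49 F3486
G01 X128.26 Y126.14
G01 X116.61 Y133.93
G01 X102.87 Y136.66
G01 X89.13 Y133.93
G01 X77.48 Y126.14
G01 X69.69 Y114.49
G01 X66.96 Y100.75
G01 X69.69 Y87.01
G01 X77.48 Y75.36
G01 X89.13 Y67.57
G01 X102.87 Y64.84
G01 X116.61 Y67.57
G01 X128.26 Y75.36
G01 X136.05 Y87.01
G01 X138.78 Y100.75
M5
G0 X0.00 Y0.00

viewBox `0 0 255.90 149.26` with mm width/height → 1 unit = 1 mm. Flip: y_m = 149.26 − y_svg.

**Shape 1** — `<path>` quadratic bezier, stroke `#ff8800` → engrave (S284, F3486). Control points (SVG): P0=(72.63,21.31), P1=(98.87,38.46), P2=(127.38,43.72); sampled at t=k/8. Machine vertices: (72.63,127.95) → (79.23,123.85) → (85.89,120.12) → (92.63,116.76) → (99.44,113.77) → (106.32,111.16) → (113.27,108.91) → (120.29,107.04) → (127.38,105.54). Open path.

**Shape 2** — `<polyline>` open polyline, stroke `#ff0000` → score (S550, F1454). Machine vertices: (148.65,37.94) → (20.00,57.54) → (67.05,94.11). Open path.

**Shape 3** — `<path>` cubic bezier, stroke `#ff8800` → engrave (S284, F3486). Control points (SVG): P0=(206.00,68.65), P1=(220.09,46.90), P2=(126.15,116.23), P3=(118.89,114.70); sampled at t=k/8. Machine vertices: (206.00,80.61) → (206.60,84.81) → (199.35,82.38) → (186.54,75.19) → (170.45,65.17) → (153.36,54.19) → (137.55,44.17) → (125.30,36.99) → (118.89,34.56). Open path.

**Shape 4** — `<circle>` circle, stroke `#ff8800` → engrave (S284, F3486). Machine vertices: (138.78,100.75) → (136.05,114.49) → (128.26,126.14) → (116.61,133.93) → (102.87,136.66) → (89.13,133.93) → (77.48,126.14) → (69.69,114.49) → (66.96,100.75) → (69.69,87.01) → (77.48,75.36) → (89.13,67.57) → (102.87,64.84) → (116.61,67.57) → (128.26,75.36) → (136.05,87.01) → (138.78,100.75). Closed: final G1 returns to the first vertex.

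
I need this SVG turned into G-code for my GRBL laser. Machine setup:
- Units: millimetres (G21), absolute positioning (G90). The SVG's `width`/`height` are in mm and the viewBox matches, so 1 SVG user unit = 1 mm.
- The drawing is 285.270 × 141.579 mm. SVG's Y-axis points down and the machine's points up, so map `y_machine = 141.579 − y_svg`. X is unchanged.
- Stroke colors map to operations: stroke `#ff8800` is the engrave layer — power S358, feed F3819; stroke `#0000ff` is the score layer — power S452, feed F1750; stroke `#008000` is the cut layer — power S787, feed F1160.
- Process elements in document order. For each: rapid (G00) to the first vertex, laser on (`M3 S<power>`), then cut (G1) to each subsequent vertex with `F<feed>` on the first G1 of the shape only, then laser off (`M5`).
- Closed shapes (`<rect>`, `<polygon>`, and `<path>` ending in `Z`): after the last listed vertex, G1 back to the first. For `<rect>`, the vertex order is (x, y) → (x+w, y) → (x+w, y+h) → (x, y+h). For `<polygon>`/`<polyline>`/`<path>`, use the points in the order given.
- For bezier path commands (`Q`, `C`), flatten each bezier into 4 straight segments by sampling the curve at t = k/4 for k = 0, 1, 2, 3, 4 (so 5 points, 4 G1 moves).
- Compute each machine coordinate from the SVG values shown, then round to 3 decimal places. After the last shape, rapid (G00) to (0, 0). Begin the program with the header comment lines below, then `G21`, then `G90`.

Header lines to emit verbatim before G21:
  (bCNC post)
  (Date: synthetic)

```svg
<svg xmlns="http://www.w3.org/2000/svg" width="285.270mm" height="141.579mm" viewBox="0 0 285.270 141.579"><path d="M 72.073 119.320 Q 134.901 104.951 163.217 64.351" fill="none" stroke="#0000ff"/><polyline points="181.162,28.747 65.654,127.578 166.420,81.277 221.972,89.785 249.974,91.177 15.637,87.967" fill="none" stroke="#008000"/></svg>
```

1 u = 1 mm; y_m = 141.579 − y.

[1] `<path>` quadratic bezier, #0000ff→score S452 F1750: (72.073,22.259) → (101.330,31.083) → (126.273,43.186) → (146.902,58.567) → (163.217,77.228)

[2] `<polyline>` open polyline, #008000→cut S787 F1160: (181.162,112.832) → (65.654,14.001) → (166.420,60.302) → (221.972,51.794) → (249.974,50.402) → (15.637,53.612)

(bCNC post)
(Date: synthetic)
G21
G90
G00 X72.073 Y22.259
M3 S452
G1 X101.330 Y31.083 F1750
G1 X126.273 Y43.186
G1 X146.902 Y58.567
G1 X163.217 Y77.228
M5
G00 X181.162 Y112.832
M3 S787
G1 X65.654 Y14.001 F1160
G1 X166.420 Y60.302
G1 X221.972 Y51.794
G1 X249.974 Y50.402
G1 X15.637 Y53.612
M5
G00 X0.000 Y0.000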